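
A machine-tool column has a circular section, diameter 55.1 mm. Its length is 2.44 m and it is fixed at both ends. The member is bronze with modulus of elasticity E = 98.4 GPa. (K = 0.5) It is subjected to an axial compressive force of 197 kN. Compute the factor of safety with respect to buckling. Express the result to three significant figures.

n ≈ 1.50

I = πd⁴/64 = π×55.1⁴/64 = 4.525×10^5 mm⁴
I = 4.525×10^5 mm⁴ = 4.525×10^-7 m⁴
Effective length L_e = K·L = 0.5 × 2.44 = 1.220 m
P_cr = π²EI / L_e² = π² × 98.4×10⁹ × 4.525×10^-7 / 1.220² = 2.952×10^5 N
Factor of safety n = P_cr / P = 295.22 / 197 = 1.50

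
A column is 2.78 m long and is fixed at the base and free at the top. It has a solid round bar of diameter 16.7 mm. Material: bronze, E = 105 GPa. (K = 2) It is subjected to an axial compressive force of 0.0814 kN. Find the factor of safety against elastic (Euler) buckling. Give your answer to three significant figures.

n ≈ 1.57

I = πd⁴/64 = π×16.7⁴/64 = 3.818×10^3 mm⁴
I = 3.818×10^3 mm⁴ = 3.818×10^-9 m⁴
Effective length L_e = K·L = 2 × 2.78 = 5.560 m
P_cr = π²EI / L_e² = π² × 105×10⁹ × 3.818×10^-9 / 5.560² = 128.0 N
Factor of safety n = P_cr / P = 0.12799 / 0.0814 = 1.57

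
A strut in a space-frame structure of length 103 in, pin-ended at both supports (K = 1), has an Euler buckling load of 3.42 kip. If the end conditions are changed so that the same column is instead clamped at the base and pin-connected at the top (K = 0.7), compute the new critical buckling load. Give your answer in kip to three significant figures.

P_cr ≈ 6.98 kip

P_cr ∝ 1/K², so P_cr,new = P_cr,old × (K_old/K_new)² = 3.42 × (1/0.7)²
= 3.42 × 2.041 = 6.98 kip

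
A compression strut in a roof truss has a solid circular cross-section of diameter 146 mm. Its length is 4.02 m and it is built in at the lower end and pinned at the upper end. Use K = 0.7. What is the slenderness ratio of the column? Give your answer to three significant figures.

λ ≈ 77.1

I = πd⁴/64 = π×146⁴/64 = 2.230×10^7 mm⁴
A = 1.674×10^4 mm²;  r_min = √(I/A) = √(2.230×10^7/1.674×10^4) = 36.50 mm
L_e = K·L = 0.7 × 4.02 m = 2.814 m = 2814.0 mm
λ = L_e / r_min = 2814.0 / 36.50 = 77.1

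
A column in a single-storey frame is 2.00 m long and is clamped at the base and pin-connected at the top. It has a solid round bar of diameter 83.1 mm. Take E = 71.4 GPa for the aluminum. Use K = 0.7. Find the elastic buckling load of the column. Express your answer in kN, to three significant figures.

I = πd⁴/64 = π×83.1⁴/64 = 2.341×10^6 mm⁴
I = 2.341×10^6 mm⁴ = 2.341×10^-6 m⁴
Effective length L_e = K·L = 0.7 × 2.00 = 1.400 m
P_cr = π²EI / L_e² = π² × 71.4×10⁹ × 2.341×10^-6 / 1.400² = 8.416×10^5 N

P_cr ≈ 842 kN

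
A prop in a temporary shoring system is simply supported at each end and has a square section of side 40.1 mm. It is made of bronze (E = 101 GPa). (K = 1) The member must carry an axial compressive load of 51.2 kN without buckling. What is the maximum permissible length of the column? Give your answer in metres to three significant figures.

I = a⁴/12 = 40.1⁴/12 = 2.155×10^5 mm⁴
I = 2.155×10^-7 m⁴
At the buckling limit P_cr = P = 5.120×10^4 N
From P_cr = π²EI/(K·L)²:  L = (1/K)·√(π²EI/P_cr) = (1/1)·√(π²×1.01×10^11×2.155×10^-7/5.120×10^4)
L = 2.05 m

L_max ≈ 2.05 m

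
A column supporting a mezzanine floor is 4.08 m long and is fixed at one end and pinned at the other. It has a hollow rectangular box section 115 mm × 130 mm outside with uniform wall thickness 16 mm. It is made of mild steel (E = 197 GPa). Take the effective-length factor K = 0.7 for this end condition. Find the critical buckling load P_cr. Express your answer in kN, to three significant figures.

Inner dimensions: h_i = 130 − 2×16 = 98.00 mm, b_i = 115 − 2×16 = 83.00 mm
Weak-axis I_min = (h_o·b_o³ − h_i·b_i³)/12 with b_o = 115, b_i = 83.00 mm (shorter outer/inner sides).
I_min = (130×115³ − 98.00×83.00³)/12 = 1.181×10^7 mm⁴
I = 1.181×10^7 mm⁴ = 1.181×10^-5 m⁴
Effective length L_e = K·L = 0.7 × 4.08 = 2.856 m
P_cr = π²EI / L_e² = π² × 197×10⁹ × 1.181×10^-5 / 2.856² = 2.814×10^6 N

P_cr ≈ 2810 kN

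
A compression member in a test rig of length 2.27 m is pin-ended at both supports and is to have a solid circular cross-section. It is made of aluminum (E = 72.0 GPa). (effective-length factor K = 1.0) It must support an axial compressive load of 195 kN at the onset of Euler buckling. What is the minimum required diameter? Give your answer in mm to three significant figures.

d ≈ 73.3 mm

L_e = K·L = 1 × 2.27 = 2.270 m
Required I = P_cr·L_e²/(π²E) = 1.950×10^5 × 2.270² / (π² × 7.20×10^10) = 1.414×10^-6 m⁴
I_req = 1.414×10^6 mm⁴
Solid circle: I = πd⁴/64  ⇒  d = (64I/π)^(1/4) = (64×1.414×10^6/π)^(1/4) = 73.3 mm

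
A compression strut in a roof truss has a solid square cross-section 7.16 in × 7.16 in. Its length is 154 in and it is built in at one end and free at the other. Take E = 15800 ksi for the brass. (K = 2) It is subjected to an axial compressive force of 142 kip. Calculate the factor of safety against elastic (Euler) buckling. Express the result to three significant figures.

n ≈ 2.54

I = a⁴/12 = 7.16⁴/12 = 219.0 in⁴
Effective length L_e = K·L = 2 × 154 = 308.0 in
P_cr = π²EI / L_e² = π² × 15800×10³ × 219.0 / 308.0² = 3.600×10^5 lb
Factor of safety n = P_cr / P = 360.02 / 142 = 2.54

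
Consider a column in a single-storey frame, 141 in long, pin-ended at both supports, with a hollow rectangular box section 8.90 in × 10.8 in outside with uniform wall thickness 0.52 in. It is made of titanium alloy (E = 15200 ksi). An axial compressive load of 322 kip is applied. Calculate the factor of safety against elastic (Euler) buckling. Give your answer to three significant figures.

Inner dimensions: h_i = 10.8 − 2×0.52 = 9.760 in, b_i = 8.90 − 2×0.52 = 7.860 in
Weak-axis I_min = (h_o·b_o³ − h_i·b_i³)/12 with b_o = 8.90, b_i = 7.860 in (shorter outer/inner sides).
I_min = (10.8×8.90³ − 9.760×7.860³)/12 = 239.5 in⁴
Effective length L_e = K·L = 1 × 141 = 141.0 in
P_cr = π²EI / L_e² = π² × 15200×10³ × 239.5 / 141.0² = 1.807×10^6 lb
Factor of safety n = P_cr / P = 1807.4 / 322 = 5.61

n ≈ 5.61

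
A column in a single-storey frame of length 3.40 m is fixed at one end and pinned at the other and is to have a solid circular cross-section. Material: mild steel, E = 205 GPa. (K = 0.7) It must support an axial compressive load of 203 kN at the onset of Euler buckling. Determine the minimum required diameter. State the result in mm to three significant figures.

L_e = K·L = 0.7 × 3.40 = 2.380 m
Required I = P_cr·L_e²/(π²E) = 2.030×10^5 × 2.380² / (π² × 2.05×10^11) = 5.683×10^-7 m⁴
I_req = 5.683×10^5 mm⁴
Solid circle: I = πd⁴/64  ⇒  d = (64I/π)^(1/4) = (64×5.683×10^5/π)^(1/4) = 58.3 mm

d ≈ 58.3 mm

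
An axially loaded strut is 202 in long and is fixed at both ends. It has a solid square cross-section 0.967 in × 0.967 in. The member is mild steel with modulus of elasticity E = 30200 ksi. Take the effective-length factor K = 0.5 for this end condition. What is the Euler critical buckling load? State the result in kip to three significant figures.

I = a⁴/12 = 0.967⁴/12 = 7.287×10^-2 in⁴
Effective length L_e = K·L = 0.5 × 202 = 101.0 in
P_cr = π²EI / L_e² = π² × 30200×10³ × 7.287×10^-2 / 101.0² = 2.129×10^3 lb

P_cr ≈ 2.13 kip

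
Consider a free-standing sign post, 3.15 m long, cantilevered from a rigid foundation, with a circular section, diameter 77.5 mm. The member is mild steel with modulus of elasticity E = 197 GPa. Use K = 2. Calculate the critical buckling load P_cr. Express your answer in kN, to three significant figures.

I = πd⁴/64 = π×77.5⁴/64 = 1.771×10^6 mm⁴
I = 1.771×10^6 mm⁴ = 1.771×10^-6 m⁴
Effective length L_e = K·L = 2 × 3.15 = 6.300 m
P_cr = π²EI / L_e² = π² × 197×10⁹ × 1.771×10^-6 / 6.300² = 8.675×10^4 N

P_cr ≈ 86.7 kN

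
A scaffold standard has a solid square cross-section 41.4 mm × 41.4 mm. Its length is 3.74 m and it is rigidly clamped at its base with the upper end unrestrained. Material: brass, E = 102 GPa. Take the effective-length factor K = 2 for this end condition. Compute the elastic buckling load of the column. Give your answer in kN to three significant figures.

P_cr ≈ 4.40 kN

I = a⁴/12 = 41.4⁴/12 = 2.448×10^5 mm⁴
I = 2.448×10^5 mm⁴ = 2.448×10^-7 m⁴
Effective length L_e = K·L = 2 × 3.74 = 7.480 m
P_cr = π²EI / L_e² = π² × 102×10⁹ × 2.448×10^-7 / 7.480² = 4.405×10^3 N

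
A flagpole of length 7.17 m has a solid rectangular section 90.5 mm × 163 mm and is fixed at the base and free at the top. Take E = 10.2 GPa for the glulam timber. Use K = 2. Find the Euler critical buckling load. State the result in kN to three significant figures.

Buckling occurs about the weak axis: I_min = h·b³/12 with b = 90.5 mm (the shorter side).
I_min = 163×90.5³/12 = 1.007×10^7 mm⁴
I = 1.007×10^7 mm⁴ = 1.007×10^-5 m⁴
Effective length L_e = K·L = 2 × 7.17 = 14.34 m
P_cr = π²EI / L_e² = π² × 10.2×10⁹ × 1.007×10^-5 / 14.34² = 4.929×10^3 N

P_cr ≈ 4.93 kN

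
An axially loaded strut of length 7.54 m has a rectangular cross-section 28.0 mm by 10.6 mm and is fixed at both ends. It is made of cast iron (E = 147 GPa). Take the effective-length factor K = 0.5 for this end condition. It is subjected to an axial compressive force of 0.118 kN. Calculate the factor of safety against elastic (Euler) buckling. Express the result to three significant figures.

Buckling occurs about the weak axis: I_min = h·b³/12 with b = 10.6 mm (the shorter side).
I_min = 28.0×10.6³/12 = 2.779×10^3 mm⁴
I = 2.779×10^3 mm⁴ = 2.779×10^-9 m⁴
Effective length L_e = K·L = 0.5 × 7.54 = 3.770 m
P_cr = π²EI / L_e² = π² × 147×10⁹ × 2.779×10^-9 / 3.770² = 283.7 N
Factor of safety n = P_cr / P = 0.28368 / 0.118 = 2.40

n ≈ 2.40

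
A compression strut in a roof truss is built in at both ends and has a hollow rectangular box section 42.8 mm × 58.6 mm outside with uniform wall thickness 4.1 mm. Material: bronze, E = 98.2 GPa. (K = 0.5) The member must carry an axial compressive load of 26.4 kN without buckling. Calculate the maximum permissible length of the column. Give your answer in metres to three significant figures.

L_max ≈ 5.54 m

Inner dimensions: h_i = 58.6 − 2×4.1 = 50.40 mm, b_i = 42.8 − 2×4.1 = 34.60 mm
Weak-axis I_min = (h_o·b_o³ − h_i·b_i³)/12 with b_o = 42.8, b_i = 34.60 mm (shorter outer/inner sides).
I_min = (58.6×42.8³ − 50.40×34.60³)/12 = 2.089×10^5 mm⁴
I = 2.089×10^-7 m⁴
At the buckling limit P_cr = P = 2.640×10^4 N
From P_cr = π²EI/(K·L)²:  L = (1/K)·√(π²EI/P_cr) = (1/0.5)·√(π²×9.82×10^10×2.089×10^-7/2.640×10^4)
L = 5.54 m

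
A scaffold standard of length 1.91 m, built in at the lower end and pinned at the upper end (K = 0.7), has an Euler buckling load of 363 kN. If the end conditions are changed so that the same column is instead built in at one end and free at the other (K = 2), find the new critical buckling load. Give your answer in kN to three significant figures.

P_cr ≈ 44.5 kN

P_cr ∝ 1/K², so P_cr,new = P_cr,old × (K_old/K_new)² = 363 × (0.7/2)²
= 363 × 0.1225 = 44.5 kN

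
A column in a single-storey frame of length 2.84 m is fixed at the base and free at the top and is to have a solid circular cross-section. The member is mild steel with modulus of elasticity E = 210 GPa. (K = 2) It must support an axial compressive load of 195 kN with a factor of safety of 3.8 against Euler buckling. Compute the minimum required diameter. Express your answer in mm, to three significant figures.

Required P_cr = n·P = 3.8 × 195 = 741.0 kN
L_e = K·L = 2 × 2.84 = 5.680 m
Required I = P_cr·L_e²/(π²E) = 7.410×10^5 × 5.680² / (π² × 2.10×10^11) = 1.153×10^-5 m⁴
I_req = 1.153×10^7 mm⁴
Solid circle: I = πd⁴/64  ⇒  d = (64I/π)^(1/4) = (64×1.153×10^7/π)^(1/4) = 124 mm

d ≈ 124 mm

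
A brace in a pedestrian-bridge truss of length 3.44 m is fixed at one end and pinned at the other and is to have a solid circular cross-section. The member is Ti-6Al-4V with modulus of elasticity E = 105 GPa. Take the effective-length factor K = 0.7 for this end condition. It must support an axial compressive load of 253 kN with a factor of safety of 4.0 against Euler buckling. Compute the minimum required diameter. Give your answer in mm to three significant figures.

d ≈ 104 mm

Required P_cr = n·P = 4.0 × 253 = 1012 kN
L_e = K·L = 0.7 × 3.44 = 2.408 m
Required I = P_cr·L_e²/(π²E) = 1.012×10^6 × 2.408² / (π² × 1.05×10^11) = 5.662×10^-6 m⁴
I_req = 5.662×10^6 mm⁴
Solid circle: I = πd⁴/64  ⇒  d = (64I/π)^(1/4) = (64×5.662×10^6/π)^(1/4) = 104 mm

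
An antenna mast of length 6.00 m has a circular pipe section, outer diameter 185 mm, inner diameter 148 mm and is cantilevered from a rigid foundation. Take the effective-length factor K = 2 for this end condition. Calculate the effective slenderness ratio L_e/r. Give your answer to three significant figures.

d_o = 185 mm, d_i = 148 mm
I = π(d_o⁴ − d_i⁴)/64 = π(185⁴ − 148.0⁴)/64 = 3.395×10^7 mm⁴
A = 9.677×10^3 mm²;  r_min = √(I/A) = √(3.395×10^7/9.677×10^3) = 59.23 mm
L_e = K·L = 2 × 6.00 m = 12.00 m = 12000 mm
λ = L_e / r_min = 12000 / 59.23 = 203

λ ≈ 203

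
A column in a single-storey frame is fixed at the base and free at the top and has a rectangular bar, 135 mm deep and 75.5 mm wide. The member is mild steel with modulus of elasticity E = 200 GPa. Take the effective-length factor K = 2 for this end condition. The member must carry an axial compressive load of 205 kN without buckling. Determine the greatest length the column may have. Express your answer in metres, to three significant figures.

L_max ≈ 3.41 m

Buckling occurs about the weak axis: I_min = h·b³/12 with b = 75.5 mm (the shorter side).
I_min = 135×75.5³/12 = 4.842×10^6 mm⁴
I = 4.842×10^-6 m⁴
At the buckling limit P_cr = P = 2.050×10^5 N
From P_cr = π²EI/(K·L)²:  L = (1/K)·√(π²EI/P_cr) = (1/2)·√(π²×2.00×10^11×4.842×10^-6/2.050×10^5)
L = 3.41 m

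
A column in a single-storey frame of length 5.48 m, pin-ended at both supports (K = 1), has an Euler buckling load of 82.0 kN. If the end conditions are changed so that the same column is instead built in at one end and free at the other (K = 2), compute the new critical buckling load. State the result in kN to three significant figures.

P_cr ≈ 20.5 kN

P_cr ∝ 1/K², so P_cr,new = P_cr,old × (K_old/K_new)² = 82.0 × (1/2)²
= 82.0 × 0.2500 = 20.5 kN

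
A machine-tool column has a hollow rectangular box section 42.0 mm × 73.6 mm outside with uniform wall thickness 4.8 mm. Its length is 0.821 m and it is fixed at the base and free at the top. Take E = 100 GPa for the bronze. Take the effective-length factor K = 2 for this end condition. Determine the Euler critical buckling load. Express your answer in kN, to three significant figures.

Inner dimensions: h_i = 73.6 − 2×4.8 = 64.00 mm, b_i = 42.0 − 2×4.8 = 32.40 mm
Weak-axis I_min = (h_o·b_o³ − h_i·b_i³)/12 with b_o = 42.0, b_i = 32.40 mm (shorter outer/inner sides).
I_min = (73.6×42.0³ − 64.00×32.40³)/12 = 2.730×10^5 mm⁴
I = 2.730×10^5 mm⁴ = 2.730×10^-7 m⁴
Effective length L_e = K·L = 2 × 0.821 = 1.642 m
P_cr = π²EI / L_e² = π² × 100×10⁹ × 2.730×10^-7 / 1.642² = 9.994×10^4 N

P_cr ≈ 99.9 kN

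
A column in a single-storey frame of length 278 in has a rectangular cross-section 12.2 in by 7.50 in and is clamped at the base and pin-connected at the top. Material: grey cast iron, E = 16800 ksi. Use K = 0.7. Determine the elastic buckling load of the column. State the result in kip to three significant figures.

Buckling occurs about the weak axis: I_min = h·b³/12 with b = 7.50 in (the shorter side).
I_min = 12.2×7.50³/12 = 428.9 in⁴
Effective length L_e = K·L = 0.7 × 278 = 194.6 in
P_cr = π²EI / L_e² = π² × 16800×10³ × 428.9 / 194.6² = 1.878×10^6 lb

P_cr ≈ 1880 kip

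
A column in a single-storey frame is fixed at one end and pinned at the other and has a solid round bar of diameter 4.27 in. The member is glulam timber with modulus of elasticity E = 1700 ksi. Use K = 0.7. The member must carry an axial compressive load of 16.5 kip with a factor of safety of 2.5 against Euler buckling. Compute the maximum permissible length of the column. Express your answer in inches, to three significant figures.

I = πd⁴/64 = π×4.27⁴/64 = 16.32 in⁴
Required critical load P_cr = n·P = 2.5 × 16.5 = 41.25 kip = 4.125×10^4 lb
From P_cr = π²EI/(K·L)²:  L = (1/K)·√(π²EI/P_cr) = (1/0.7)·√(π²×1.70×10^6×16.32/4.125×10^4)
L = 116 in

L_max ≈ 116 in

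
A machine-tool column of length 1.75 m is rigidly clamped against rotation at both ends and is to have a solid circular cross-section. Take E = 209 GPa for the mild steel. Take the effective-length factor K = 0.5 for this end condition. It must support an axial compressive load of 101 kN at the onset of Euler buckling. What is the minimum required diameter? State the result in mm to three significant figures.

L_e = K·L = 0.5 × 1.75 = 0.8750 m
Required I = P_cr·L_e²/(π²E) = 1.010×10^5 × 0.8750² / (π² × 2.09×10^11) = 3.749×10^-8 m⁴
I_req = 3.749×10^4 mm⁴
Solid circle: I = πd⁴/64  ⇒  d = (64I/π)^(1/4) = (64×3.749×10^4/π)^(1/4) = 29.6 mm

d ≈ 29.6 mm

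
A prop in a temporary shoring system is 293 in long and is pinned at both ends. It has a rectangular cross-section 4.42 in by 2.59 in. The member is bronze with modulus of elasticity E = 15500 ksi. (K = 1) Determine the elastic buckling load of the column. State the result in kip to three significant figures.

Buckling occurs about the weak axis: I_min = h·b³/12 with b = 2.59 in (the shorter side).
I_min = 4.42×2.59³/12 = 6.399 in⁴
Effective length L_e = K·L = 1 × 293 = 293.0 in
P_cr = π²EI / L_e² = π² × 15500×10³ × 6.399 / 293.0² = 1.140×10^4 lb

P_cr ≈ 11.4 kip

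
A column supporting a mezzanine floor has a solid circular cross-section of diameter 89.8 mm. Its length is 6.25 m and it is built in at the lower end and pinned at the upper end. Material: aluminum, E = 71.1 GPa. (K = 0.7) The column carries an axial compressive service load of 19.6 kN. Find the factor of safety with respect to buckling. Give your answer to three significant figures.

I = πd⁴/64 = π×89.8⁴/64 = 3.192×10^6 mm⁴
I = 3.192×10^6 mm⁴ = 3.192×10^-6 m⁴
Effective length L_e = K·L = 0.7 × 6.25 = 4.375 m
P_cr = π²EI / L_e² = π² × 71.1×10⁹ × 3.192×10^-6 / 4.375² = 1.170×10^5 N
Factor of safety n = P_cr / P = 117.03 / 19.6 = 5.97

n ≈ 5.97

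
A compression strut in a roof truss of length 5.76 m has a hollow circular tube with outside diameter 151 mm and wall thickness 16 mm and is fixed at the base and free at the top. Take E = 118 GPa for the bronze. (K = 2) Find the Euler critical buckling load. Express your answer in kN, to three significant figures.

Inner diameter d_i = 151 − 2×16 = 119.0 mm
I = π(d_o⁴ − d_i⁴)/64 = π(151⁴ − 119.0⁴)/64 = 1.568×10^7 mm⁴
I = 1.568×10^7 mm⁴ = 1.568×10^-5 m⁴
Effective length L_e = K·L = 2 × 5.76 = 11.52 m
P_cr = π²EI / L_e² = π² × 118×10⁹ × 1.568×10^-5 / 11.52² = 1.376×10^5 N

P_cr ≈ 138 kN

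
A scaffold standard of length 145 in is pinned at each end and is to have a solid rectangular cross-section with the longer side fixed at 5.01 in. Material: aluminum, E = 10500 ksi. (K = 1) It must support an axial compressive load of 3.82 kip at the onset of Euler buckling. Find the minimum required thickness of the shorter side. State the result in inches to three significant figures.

b ≈ 1.23 in

L_e = K·L = 1 × 145 = 145.0 in
Required I = P_cr·L_e²/(π²E) = 3.820×10^3 × 145.0² / (π² × 1.05×10^7) = 0.7750 in⁴
Rectangle, weak axis: I_min = h·b³/12 with h = 5.01 in fixed  ⇒  b = (12I/h)^(1/3) = 1.23 in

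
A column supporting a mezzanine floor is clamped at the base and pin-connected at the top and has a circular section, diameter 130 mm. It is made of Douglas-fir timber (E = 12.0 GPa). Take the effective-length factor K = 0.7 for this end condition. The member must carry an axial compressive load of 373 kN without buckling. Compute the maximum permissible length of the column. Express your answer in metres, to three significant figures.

L_max ≈ 3.01 m

I = πd⁴/64 = π×130⁴/64 = 1.402×10^7 mm⁴
I = 1.402×10^-5 m⁴
At the buckling limit P_cr = P = 3.730×10^5 N
From P_cr = π²EI/(K·L)²:  L = (1/K)·√(π²EI/P_cr) = (1/0.7)·√(π²×1.20×10^10×1.402×10^-5/3.730×10^5)
L = 3.01 m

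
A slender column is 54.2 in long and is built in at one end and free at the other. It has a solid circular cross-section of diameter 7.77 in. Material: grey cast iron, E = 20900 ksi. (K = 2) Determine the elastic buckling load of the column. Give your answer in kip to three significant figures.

P_cr ≈ 3140 kip

I = πd⁴/64 = π×7.77⁴/64 = 178.9 in⁴
Effective length L_e = K·L = 2 × 54.2 = 108.4 in
P_cr = π²EI / L_e² = π² × 20900×10³ × 178.9 / 108.4² = 3.141×10^6 lb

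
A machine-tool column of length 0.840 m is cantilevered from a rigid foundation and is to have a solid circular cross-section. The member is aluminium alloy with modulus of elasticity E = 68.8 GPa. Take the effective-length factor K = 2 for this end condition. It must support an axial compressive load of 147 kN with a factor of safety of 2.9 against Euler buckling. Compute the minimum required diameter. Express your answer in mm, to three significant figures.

Required P_cr = n·P = 2.9 × 147 = 426.3 kN
L_e = K·L = 2 × 0.840 = 1.680 m
Required I = P_cr·L_e²/(π²E) = 4.263×10^5 × 1.680² / (π² × 6.88×10^10) = 1.772×10^-6 m⁴
I_req = 1.772×10^6 mm⁴
Solid circle: I = πd⁴/64  ⇒  d = (64I/π)^(1/4) = (64×1.772×10^6/π)^(1/4) = 77.5 mm

d ≈ 77.5 mm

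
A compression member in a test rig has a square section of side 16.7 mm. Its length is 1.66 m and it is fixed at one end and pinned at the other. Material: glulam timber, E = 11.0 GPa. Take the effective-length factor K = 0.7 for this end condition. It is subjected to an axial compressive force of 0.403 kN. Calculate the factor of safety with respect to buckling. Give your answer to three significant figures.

n ≈ 1.29

I = a⁴/12 = 16.7⁴/12 = 6.482×10^3 mm⁴
I = 6.482×10^3 mm⁴ = 6.482×10^-9 m⁴
Effective length L_e = K·L = 0.7 × 1.66 = 1.162 m
P_cr = π²EI / L_e² = π² × 11.0×10⁹ × 6.482×10^-9 / 1.162² = 521.2 N
Factor of safety n = P_cr / P = 0.52115 / 0.403 = 1.29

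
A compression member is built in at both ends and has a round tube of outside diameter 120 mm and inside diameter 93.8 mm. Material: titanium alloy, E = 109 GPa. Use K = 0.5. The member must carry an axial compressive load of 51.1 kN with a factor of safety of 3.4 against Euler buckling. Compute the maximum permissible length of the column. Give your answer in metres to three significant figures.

d_o = 120 mm, d_i = 93.8 mm
I = π(d_o⁴ − d_i⁴)/64 = π(120⁴ − 93.80⁴)/64 = 6.379×10^6 mm⁴
I = 6.379×10^-6 m⁴
Required critical load P_cr = n·P = 3.4 × 51.1 = 173.7 kN = 1.737×10^5 N
From P_cr = π²EI/(K·L)²:  L = (1/K)·√(π²EI/P_cr) = (1/0.5)·√(π²×1.09×10^11×6.379×10^-6/1.737×10^5)
L = 12.6 m

L_max ≈ 12.6 m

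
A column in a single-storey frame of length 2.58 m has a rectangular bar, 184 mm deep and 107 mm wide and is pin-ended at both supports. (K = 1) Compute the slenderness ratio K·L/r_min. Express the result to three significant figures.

Buckling occurs about the weak axis: I_min = h·b³/12 with b = 107 mm (the shorter side).
I_min = 184×107³/12 = 1.878×10^7 mm⁴
A = 1.969×10^4 mm²;  r_min = √(I/A) = √(1.878×10^7/1.969×10^4) = 30.89 mm
L_e = K·L = 1 × 2.58 m = 2.580 m = 2580.0 mm
λ = L_e / r_min = 2580.0 / 30.89 = 83.5

λ ≈ 83.5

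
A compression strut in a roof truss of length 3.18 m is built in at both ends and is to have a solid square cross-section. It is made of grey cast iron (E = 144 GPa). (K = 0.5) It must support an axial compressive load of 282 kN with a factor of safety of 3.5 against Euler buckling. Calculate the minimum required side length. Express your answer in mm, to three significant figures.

a ≈ 67.7 mm

Required P_cr = n·P = 3.5 × 282 = 987.0 kN
L_e = K·L = 0.5 × 3.18 = 1.590 m
Required I = P_cr·L_e²/(π²E) = 9.870×10^5 × 1.590² / (π² × 1.44×10^11) = 1.756×10^-6 m⁴
I_req = 1.756×10^6 mm⁴
Solid square: I = a⁴/12  ⇒  a = (12I)^(1/4) = (12×1.756×10^6)^(1/4) = 67.7 mm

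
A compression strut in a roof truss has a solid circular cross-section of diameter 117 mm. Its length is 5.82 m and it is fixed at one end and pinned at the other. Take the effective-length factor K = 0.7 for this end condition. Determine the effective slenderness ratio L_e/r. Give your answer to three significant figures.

For a solid circle r = d/4 = 117/4 = 29.25 mm
L_e = K·L = 0.7 × 5.82 m = 4.074 m = 4074.0 mm
λ = L_e / r_min = 4074.0 / 29.25 = 139

λ ≈ 139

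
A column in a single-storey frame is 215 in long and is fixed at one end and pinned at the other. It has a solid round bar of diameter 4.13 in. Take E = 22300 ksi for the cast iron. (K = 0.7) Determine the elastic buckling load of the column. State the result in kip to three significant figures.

P_cr ≈ 139 kip

I = πd⁴/64 = π×4.13⁴/64 = 14.28 in⁴
Effective length L_e = K·L = 0.7 × 215 = 150.5 in
P_cr = π²EI / L_e² = π² × 22300×10³ × 14.28 / 150.5² = 1.388×10^5 lb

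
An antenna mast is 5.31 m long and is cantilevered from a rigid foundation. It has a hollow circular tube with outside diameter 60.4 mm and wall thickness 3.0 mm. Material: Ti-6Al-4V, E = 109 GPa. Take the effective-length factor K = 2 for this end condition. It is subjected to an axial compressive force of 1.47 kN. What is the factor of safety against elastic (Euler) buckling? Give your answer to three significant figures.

n ≈ 1.45

Inner diameter d_i = 60.4 − 2×3.0 = 54.40 mm
I = π(d_o⁴ − d_i⁴)/64 = π(60.4⁴ − 54.40⁴)/64 = 2.234×10^5 mm⁴
I = 2.234×10^5 mm⁴ = 2.234×10^-7 m⁴
Effective length L_e = K·L = 2 × 5.31 = 10.62 m
P_cr = π²EI / L_e² = π² × 109×10⁹ × 2.234×10^-7 / 10.62² = 2.131×10^3 N
Factor of safety n = P_cr / P = 2.1310 / 1.47 = 1.45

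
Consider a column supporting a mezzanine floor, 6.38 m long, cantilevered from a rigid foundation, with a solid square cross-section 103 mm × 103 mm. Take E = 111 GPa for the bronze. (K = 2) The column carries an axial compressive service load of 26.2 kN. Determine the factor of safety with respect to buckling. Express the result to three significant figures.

n ≈ 2.41

I = a⁴/12 = 103⁴/12 = 9.379×10^6 mm⁴
I = 9.379×10^6 mm⁴ = 9.379×10^-6 m⁴
Effective length L_e = K·L = 2 × 6.38 = 12.76 m
P_cr = π²EI / L_e² = π² × 111×10⁹ × 9.379×10^-6 / 12.76² = 6.311×10^4 N
Factor of safety n = P_cr / P = 63.109 / 26.2 = 2.41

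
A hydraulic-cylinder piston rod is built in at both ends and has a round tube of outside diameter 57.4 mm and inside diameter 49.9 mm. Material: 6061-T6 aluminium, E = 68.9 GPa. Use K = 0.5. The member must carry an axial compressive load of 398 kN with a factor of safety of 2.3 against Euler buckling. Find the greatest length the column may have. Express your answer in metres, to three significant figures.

L_max ≈ 0.824 m

d_o = 57.4 mm, d_i = 49.9 mm
I = π(d_o⁴ − d_i⁴)/64 = π(57.4⁴ − 49.90⁴)/64 = 2.285×10^5 mm⁴
I = 2.285×10^-7 m⁴
Required critical load P_cr = n·P = 2.3 × 398 = 915.4 kN = 9.154×10^5 N
From P_cr = π²EI/(K·L)²:  L = (1/K)·√(π²EI/P_cr) = (1/0.5)·√(π²×6.89×10^10×2.285×10^-7/9.154×10^5)
L = 0.824 m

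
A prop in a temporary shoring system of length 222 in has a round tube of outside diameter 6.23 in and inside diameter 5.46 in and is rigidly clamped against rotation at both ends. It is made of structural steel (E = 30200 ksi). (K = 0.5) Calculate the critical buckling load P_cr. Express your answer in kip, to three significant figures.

d_o = 6.23 in, d_i = 5.46 in
I = π(d_o⁴ − d_i⁴)/64 = π(6.23⁴ − 5.460⁴)/64 = 30.32 in⁴
Effective length L_e = K·L = 0.5 × 222 = 111.0 in
P_cr = π²EI / L_e² = π² × 30200×10³ × 30.32 / 111.0² = 7.335×10^5 lb

P_cr ≈ 734 kip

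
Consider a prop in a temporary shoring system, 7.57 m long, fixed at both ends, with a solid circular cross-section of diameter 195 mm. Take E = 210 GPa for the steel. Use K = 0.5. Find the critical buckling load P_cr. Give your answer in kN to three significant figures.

I = πd⁴/64 = π×195⁴/64 = 7.098×10^7 mm⁴
I = 7.098×10^7 mm⁴ = 7.098×10^-5 m⁴
Effective length L_e = K·L = 0.5 × 7.57 = 3.785 m
P_cr = π²EI / L_e² = π² × 210×10⁹ × 7.098×10^-5 / 3.785² = 1.027×10^7 N

P_cr ≈ 10300 kN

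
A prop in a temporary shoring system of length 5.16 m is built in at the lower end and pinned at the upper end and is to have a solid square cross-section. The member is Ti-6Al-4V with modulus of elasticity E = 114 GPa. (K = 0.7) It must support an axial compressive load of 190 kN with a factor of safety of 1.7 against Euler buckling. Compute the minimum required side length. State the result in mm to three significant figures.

Required P_cr = n·P = 1.7 × 190 = 323.0 kN
L_e = K·L = 0.7 × 5.16 = 3.612 m
Required I = P_cr·L_e²/(π²E) = 3.230×10^5 × 3.612² / (π² × 1.14×10^11) = 3.745×10^-6 m⁴
I_req = 3.745×10^6 mm⁴
Solid square: I = a⁴/12  ⇒  a = (12I)^(1/4) = (12×3.745×10^6)^(1/4) = 81.9 mm

a ≈ 81.9 mm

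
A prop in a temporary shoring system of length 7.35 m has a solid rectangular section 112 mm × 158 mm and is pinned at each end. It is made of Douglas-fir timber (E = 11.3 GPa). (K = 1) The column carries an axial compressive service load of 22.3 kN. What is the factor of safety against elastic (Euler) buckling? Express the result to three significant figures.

Buckling occurs about the weak axis: I_min = h·b³/12 with b = 112 mm (the shorter side).
I_min = 158×112³/12 = 1.850×10^7 mm⁴
I = 1.850×10^7 mm⁴ = 1.850×10^-5 m⁴
Effective length L_e = K·L = 1 × 7.35 = 7.350 m
P_cr = π²EI / L_e² = π² × 11.3×10⁹ × 1.850×10^-5 / 7.350² = 3.819×10^4 N
Factor of safety n = P_cr / P = 38.189 / 22.3 = 1.71

n ≈ 1.71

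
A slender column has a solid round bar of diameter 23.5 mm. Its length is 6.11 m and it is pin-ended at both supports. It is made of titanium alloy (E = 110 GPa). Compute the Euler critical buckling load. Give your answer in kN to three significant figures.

P_cr ≈ 0.435 kN

I = πd⁴/64 = π×23.5⁴/64 = 1.497×10^4 mm⁴
I = 1.497×10^4 mm⁴ = 1.497×10^-8 m⁴
Effective length L_e = K·L = 1 × 6.11 = 6.110 m
P_cr = π²EI / L_e² = π² × 110×10⁹ × 1.497×10^-8 / 6.110² = 435.4 N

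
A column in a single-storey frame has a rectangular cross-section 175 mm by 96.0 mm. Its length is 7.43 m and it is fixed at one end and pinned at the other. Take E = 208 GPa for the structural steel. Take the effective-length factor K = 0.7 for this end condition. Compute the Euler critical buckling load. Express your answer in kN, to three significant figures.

P_cr ≈ 979 kN

Buckling occurs about the weak axis: I_min = h·b³/12 with b = 96.0 mm (the shorter side).
I_min = 175×96.0³/12 = 1.290×10^7 mm⁴
I = 1.290×10^7 mm⁴ = 1.290×10^-5 m⁴
Effective length L_e = K·L = 0.7 × 7.43 = 5.201 m
P_cr = π²EI / L_e² = π² × 208×10⁹ × 1.290×10^-5 / 5.201² = 9.792×10^5 N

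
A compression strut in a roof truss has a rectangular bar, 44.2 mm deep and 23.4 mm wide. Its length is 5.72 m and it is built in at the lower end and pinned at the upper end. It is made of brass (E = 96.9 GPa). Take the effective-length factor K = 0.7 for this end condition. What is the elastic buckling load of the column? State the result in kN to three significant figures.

Buckling occurs about the weak axis: I_min = h·b³/12 with b = 23.4 mm (the shorter side).
I_min = 44.2×23.4³/12 = 4.719×10^4 mm⁴
I = 4.719×10^4 mm⁴ = 4.719×10^-8 m⁴
Effective length L_e = K·L = 0.7 × 5.72 = 4.004 m
P_cr = π²EI / L_e² = π² × 96.9×10⁹ × 4.719×10^-8 / 4.004² = 2.815×10^3 N

P_cr ≈ 2.82 kN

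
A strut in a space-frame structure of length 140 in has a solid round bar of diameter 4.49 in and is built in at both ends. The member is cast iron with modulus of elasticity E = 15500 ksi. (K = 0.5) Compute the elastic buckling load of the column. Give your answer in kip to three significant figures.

P_cr ≈ 623 kip

I = πd⁴/64 = π×4.49⁴/64 = 19.95 in⁴
Effective length L_e = K·L = 0.5 × 140 = 70.00 in
P_cr = π²EI / L_e² = π² × 15500×10³ × 19.95 / 70.00² = 6.229×10^5 lb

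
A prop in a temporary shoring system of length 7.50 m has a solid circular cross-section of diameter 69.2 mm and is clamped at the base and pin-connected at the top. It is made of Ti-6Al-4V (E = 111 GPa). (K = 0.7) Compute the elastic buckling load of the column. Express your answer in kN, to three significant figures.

I = πd⁴/64 = π×69.2⁴/64 = 1.126×10^6 mm⁴
I = 1.126×10^6 mm⁴ = 1.126×10^-6 m⁴
Effective length L_e = K·L = 0.7 × 7.50 = 5.250 m
P_cr = π²EI / L_e² = π² × 111×10⁹ × 1.126×10^-6 / 5.250² = 4.474×10^4 N

P_cr ≈ 44.7 kN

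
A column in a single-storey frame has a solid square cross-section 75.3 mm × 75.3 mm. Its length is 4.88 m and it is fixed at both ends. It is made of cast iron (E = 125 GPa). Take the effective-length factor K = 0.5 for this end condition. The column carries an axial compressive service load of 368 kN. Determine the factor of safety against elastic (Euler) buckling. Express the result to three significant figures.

n ≈ 1.51

I = a⁴/12 = 75.3⁴/12 = 2.679×10^6 mm⁴
I = 2.679×10^6 mm⁴ = 2.679×10^-6 m⁴
Effective length L_e = K·L = 0.5 × 4.88 = 2.440 m
P_cr = π²EI / L_e² = π² × 125×10⁹ × 2.679×10^-6 / 2.440² = 5.552×10^5 N
Factor of safety n = P_cr / P = 555.17 / 368 = 1.51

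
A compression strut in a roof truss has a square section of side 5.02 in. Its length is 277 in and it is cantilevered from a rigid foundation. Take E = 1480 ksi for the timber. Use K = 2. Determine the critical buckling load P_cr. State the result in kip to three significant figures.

P_cr ≈ 2.52 kip

I = a⁴/12 = 5.02⁴/12 = 52.92 in⁴
Effective length L_e = K·L = 2 × 277 = 554.0 in
P_cr = π²EI / L_e² = π² × 1480×10³ × 52.92 / 554.0² = 2.519×10^3 lb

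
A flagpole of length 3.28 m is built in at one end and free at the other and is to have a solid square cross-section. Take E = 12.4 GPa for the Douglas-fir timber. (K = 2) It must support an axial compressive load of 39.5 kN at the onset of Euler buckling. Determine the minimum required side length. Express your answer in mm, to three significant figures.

L_e = K·L = 2 × 3.28 = 6.560 m
Required I = P_cr·L_e²/(π²E) = 3.950×10^4 × 6.560² / (π² × 1.24×10^10) = 1.389×10^-5 m⁴
I_req = 1.389×10^7 mm⁴
Solid square: I = a⁴/12  ⇒  a = (12I)^(1/4) = (12×1.389×10^7)^(1/4) = 114 mm

a ≈ 114 mm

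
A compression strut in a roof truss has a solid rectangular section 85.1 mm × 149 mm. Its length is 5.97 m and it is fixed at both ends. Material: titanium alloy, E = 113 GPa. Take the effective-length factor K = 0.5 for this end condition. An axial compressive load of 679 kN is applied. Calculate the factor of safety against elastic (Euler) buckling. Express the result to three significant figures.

n ≈ 1.41

Buckling occurs about the weak axis: I_min = h·b³/12 with b = 85.1 mm (the shorter side).
I_min = 149×85.1³/12 = 7.652×10^6 mm⁴
I = 7.652×10^6 mm⁴ = 7.652×10^-6 m⁴
Effective length L_e = K·L = 0.5 × 5.97 = 2.985 m
P_cr = π²EI / L_e² = π² × 113×10⁹ × 7.652×10^-6 / 2.985² = 9.578×10^5 N
Factor of safety n = P_cr / P = 957.82 / 679 = 1.41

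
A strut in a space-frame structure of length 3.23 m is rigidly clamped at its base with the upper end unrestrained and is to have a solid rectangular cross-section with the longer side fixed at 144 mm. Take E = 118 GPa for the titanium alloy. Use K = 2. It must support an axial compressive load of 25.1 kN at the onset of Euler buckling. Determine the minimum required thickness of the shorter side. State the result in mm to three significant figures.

b ≈ 42.2 mm

L_e = K·L = 2 × 3.23 = 6.460 m
Required I = P_cr·L_e²/(π²E) = 2.510×10^4 × 6.460² / (π² × 1.18×10^11) = 8.994×10^-7 m⁴
I_req = 8.994×10^5 mm⁴
Rectangle, weak axis: I_min = h·b³/12 with h = 144 mm fixed  ⇒  b = (12I/h)^(1/3) = 42.2 mm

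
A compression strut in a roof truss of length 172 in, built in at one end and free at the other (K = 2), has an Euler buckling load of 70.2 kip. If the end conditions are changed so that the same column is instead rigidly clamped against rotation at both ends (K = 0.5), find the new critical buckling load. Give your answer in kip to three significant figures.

P_cr ∝ 1/K², so P_cr,new = P_cr,old × (K_old/K_new)² = 70.2 × (2/0.5)²
= 70.2 × 16.00 = 1120 kip

P_cr ≈ 1120 kip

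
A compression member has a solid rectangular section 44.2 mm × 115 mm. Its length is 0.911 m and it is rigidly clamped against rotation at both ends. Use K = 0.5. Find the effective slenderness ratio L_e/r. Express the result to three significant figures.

For a rectangle r_min = b/√12 = 44.2/√12 = 12.76 mm
L_e = K·L = 0.5 × 0.911 m = 0.4555 m = 455.50 mm
λ = L_e / r_min = 455.50 / 12.76 = 35.7

λ ≈ 35.7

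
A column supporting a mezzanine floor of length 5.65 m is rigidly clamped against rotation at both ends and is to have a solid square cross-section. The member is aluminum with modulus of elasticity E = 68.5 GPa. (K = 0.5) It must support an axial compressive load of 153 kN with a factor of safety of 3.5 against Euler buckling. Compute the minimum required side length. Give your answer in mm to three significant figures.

Required P_cr = n·P = 3.5 × 153 = 535.5 kN
L_e = K·L = 0.5 × 5.65 = 2.825 m
Required I = P_cr·L_e²/(π²E) = 5.355×10^5 × 2.825² / (π² × 6.85×10^10) = 6.321×10^-6 m⁴
I_req = 6.321×10^6 mm⁴
Solid square: I = a⁴/12  ⇒  a = (12I)^(1/4) = (12×6.321×10^6)^(1/4) = 93.3 mm

a ≈ 93.3 mm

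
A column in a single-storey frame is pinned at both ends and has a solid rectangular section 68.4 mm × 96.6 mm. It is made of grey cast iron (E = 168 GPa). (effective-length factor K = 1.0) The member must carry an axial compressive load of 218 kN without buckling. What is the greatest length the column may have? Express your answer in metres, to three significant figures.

L_max ≈ 4.43 m

Buckling occurs about the weak axis: I_min = h·b³/12 with b = 68.4 mm (the shorter side).
I_min = 96.6×68.4³/12 = 2.576×10^6 mm⁴
I = 2.576×10^-6 m⁴
At the buckling limit P_cr = P = 2.180×10^5 N
From P_cr = π²EI/(K·L)²:  L = (1/K)·√(π²EI/P_cr) = (1/1)·√(π²×1.68×10^11×2.576×10^-6/2.180×10^5)
L = 4.43 m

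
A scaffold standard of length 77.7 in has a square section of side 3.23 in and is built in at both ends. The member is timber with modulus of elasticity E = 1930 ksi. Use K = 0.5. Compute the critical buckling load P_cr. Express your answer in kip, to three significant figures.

P_cr ≈ 114 kip

I = a⁴/12 = 3.23⁴/12 = 9.070 in⁴
Effective length L_e = K·L = 0.5 × 77.7 = 38.85 in
P_cr = π²EI / L_e² = π² × 1930×10³ × 9.070 / 38.85² = 1.145×10^5 lb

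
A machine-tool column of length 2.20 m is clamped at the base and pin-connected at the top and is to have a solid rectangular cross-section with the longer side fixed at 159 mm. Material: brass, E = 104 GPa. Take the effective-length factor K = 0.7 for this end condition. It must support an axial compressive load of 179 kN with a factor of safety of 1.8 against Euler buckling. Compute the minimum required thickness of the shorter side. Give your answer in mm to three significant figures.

b ≈ 38.3 mm

Required P_cr = n·P = 1.8 × 179 = 322.2 kN
L_e = K·L = 0.7 × 2.20 = 1.540 m
Required I = P_cr·L_e²/(π²E) = 3.222×10^5 × 1.540² / (π² × 1.04×10^11) = 7.444×10^-7 m⁴
I_req = 7.444×10^5 mm⁴
Rectangle, weak axis: I_min = h·b³/12 with h = 159 mm fixed  ⇒  b = (12I/h)^(1/3) = 38.3 mm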